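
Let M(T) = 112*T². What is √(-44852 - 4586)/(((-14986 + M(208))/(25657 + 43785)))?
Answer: 34721*I*√49438/2415291 ≈ 3.1963*I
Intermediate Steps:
√(-44852 - 4586)/(((-14986 + M(208))/(25657 + 43785))) = √(-44852 - 4586)/(((-14986 + 112*208²)/(25657 + 43785))) = √(-49438)/(((-14986 + 112*43264)/69442)) = (I*√49438)/(((-14986 + 4845568)*(1/69442))) = (I*√49438)/((4830582*(1/69442))) = (I*√49438)/(2415291/34721) = (I*√49438)*(34721/2415291) = 34721*I*√49438/2415291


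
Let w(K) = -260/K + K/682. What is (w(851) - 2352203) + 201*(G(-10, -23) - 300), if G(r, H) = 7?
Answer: -1399356171791/580382 ≈ -2.4111e+6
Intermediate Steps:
w(K) = -260/K + K/682 (w(K) = -260/K + K*(1/682) = -260/K + K/682)
(w(851) - 2352203) + 201*(G(-10, -23) - 300) = ((-260/851 + (1/682)*851) - 2352203) + 201*(7 - 300) = ((-260*1/851 + 851/682) - 2352203) + 201*(-293) = ((-260/851 + 851/682) - 2352203) - 58893 = (546881/580382 - 2352203) - 58893 = -1365175734665/580382 - 58893 = -1399356171791/580382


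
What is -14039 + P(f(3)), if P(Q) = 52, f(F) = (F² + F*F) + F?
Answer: -13987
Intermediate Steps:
f(F) = F + 2*F² (f(F) = (F² + F²) + F = 2*F² + F = F + 2*F²)
-14039 + P(f(3)) = -14039 + 52 = -13987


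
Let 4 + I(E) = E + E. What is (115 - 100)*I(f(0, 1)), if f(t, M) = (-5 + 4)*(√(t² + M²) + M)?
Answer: -120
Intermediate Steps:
f(t, M) = -M - √(M² + t²) (f(t, M) = -(√(M² + t²) + M) = -(M + √(M² + t²)) = -M - √(M² + t²))
I(E) = -4 + 2*E (I(E) = -4 + (E + E) = -4 + 2*E)
(115 - 100)*I(f(0, 1)) = (115 - 100)*(-4 + 2*(-1*1 - √(1² + 0²))) = 15*(-4 + 2*(-1 - √(1 + 0))) = 15*(-4 + 2*(-1 - √1)) = 15*(-4 + 2*(-1 - 1*1)) = 15*(-4 + 2*(-1 - 1)) = 15*(-4 + 2*(-2)) = 15*(-4 - 4) = 15*(-8) = -120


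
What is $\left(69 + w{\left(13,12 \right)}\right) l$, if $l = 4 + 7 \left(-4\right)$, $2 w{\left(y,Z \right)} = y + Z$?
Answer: $-1956$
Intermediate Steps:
$w{\left(y,Z \right)} = \frac{Z}{2} + \frac{y}{2}$ ($w{\left(y,Z \right)} = \frac{y + Z}{2} = \frac{Z + y}{2} = \frac{Z}{2} + \frac{y}{2}$)
$l = -24$ ($l = 4 - 28 = -24$)
$\left(69 + w{\left(13,12 \right)}\right) l = \left(69 + \left(\frac{1}{2} \cdot 12 + \frac{1}{2} \cdot 13\right)\right) \left(-24\right) = \left(69 + \left(6 + \frac{13}{2}\right)\right) \left(-24\right) = \left(69 + \frac{25}{2}\right) \left(-24\right) = \frac{163}{2} \left(-24\right) = -1956$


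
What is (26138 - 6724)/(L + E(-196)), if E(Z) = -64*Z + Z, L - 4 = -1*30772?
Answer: -9707/9210 ≈ -1.0540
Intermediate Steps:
L = -30768 (L = 4 - 1*30772 = 4 - 30772 = -30768)
E(Z) = -63*Z
(26138 - 6724)/(L + E(-196)) = (26138 - 6724)/(-30768 - 63*(-196)) = 19414/(-30768 + 12348) = 19414/(-18420) = 19414*(-1/18420) = -9707/9210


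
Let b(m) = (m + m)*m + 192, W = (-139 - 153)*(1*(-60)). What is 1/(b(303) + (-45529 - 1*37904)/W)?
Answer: 5840/1073422589 ≈ 5.4405e-6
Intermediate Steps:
W = 17520 (W = -292*(-60) = 17520)
b(m) = 192 + 2*m**2 (b(m) = (2*m)*m + 192 = 2*m**2 + 192 = 192 + 2*m**2)
1/(b(303) + (-45529 - 1*37904)/W) = 1/((192 + 2*303**2) + (-45529 - 1*37904)/17520) = 1/((192 + 2*91809) + (-45529 - 37904)*(1/17520)) = 1/((192 + 183618) - 83433*1/17520) = 1/(183810 - 27811/5840) = 1/(1073422589/5840) = 5840/1073422589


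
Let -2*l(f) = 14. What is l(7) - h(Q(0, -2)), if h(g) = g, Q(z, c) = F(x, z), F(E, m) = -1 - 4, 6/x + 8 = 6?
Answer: -2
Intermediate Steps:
x = -3 (x = 6/(-8 + 6) = 6/(-2) = 6*(-1/2) = -3)
F(E, m) = -5
Q(z, c) = -5
l(f) = -7 (l(f) = -1/2*14 = -7)
l(7) - h(Q(0, -2)) = -7 - 1*(-5) = -7 + 5 = -2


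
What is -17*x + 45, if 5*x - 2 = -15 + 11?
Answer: 259/5 ≈ 51.800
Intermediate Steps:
x = -⅖ (x = ⅖ + (-15 + 11)/5 = ⅖ + (⅕)*(-4) = ⅖ - ⅘ = -⅖ ≈ -0.40000)
-17*x + 45 = -17*(-⅖) + 45 = 34/5 + 45 = 259/5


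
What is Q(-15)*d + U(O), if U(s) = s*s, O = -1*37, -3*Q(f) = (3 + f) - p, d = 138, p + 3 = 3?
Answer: 1921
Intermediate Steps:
p = 0 (p = -3 + 3 = 0)
Q(f) = -1 - f/3 (Q(f) = -((3 + f) - 1*0)/3 = -((3 + f) + 0)/3 = -(3 + f)/3 = -1 - f/3)
O = -37
U(s) = s**2
Q(-15)*d + U(O) = (-1 - 1/3*(-15))*138 + (-37)**2 = (-1 + 5)*138 + 1369 = 4*138 + 1369 = 552 + 1369 = 1921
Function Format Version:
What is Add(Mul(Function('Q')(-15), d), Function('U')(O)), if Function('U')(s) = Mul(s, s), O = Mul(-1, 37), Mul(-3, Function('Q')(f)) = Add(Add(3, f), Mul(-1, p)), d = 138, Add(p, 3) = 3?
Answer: 1921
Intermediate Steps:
p = 0 (p = Add(-3, 3) = 0)
Function('Q')(f) = Add(-1, Mul(Rational(-1, 3), f)) (Function('Q')(f) = Mul(Rational(-1, 3), Add(Add(3, f), Mul(-1, 0))) = Mul(Rational(-1, 3), Add(Add(3, f), 0)) = Mul(Rational(-1, 3), Add(3, f)) = Add(-1, Mul(Rational(-1, 3), f)))
O = -37
Function('U')(s) = Pow(s, 2)
Add(Mul(Function('Q')(-15), d), Function('U')(O)) = Add(Mul(Add(-1, Mul(Rational(-1, 3), -15)), 138), Pow(-37, 2)) = Add(Mul(Add(-1, 5), 138), 1369) = Add(Mul(4, 138), 1369) = Add(552, 1369) = 1921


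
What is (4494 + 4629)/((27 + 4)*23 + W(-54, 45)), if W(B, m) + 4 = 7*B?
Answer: 9123/331 ≈ 27.562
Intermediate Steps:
W(B, m) = -4 + 7*B
(4494 + 4629)/((27 + 4)*23 + W(-54, 45)) = (4494 + 4629)/((27 + 4)*23 + (-4 + 7*(-54))) = 9123/(31*23 + (-4 - 378)) = 9123/(713 - 382) = 9123/331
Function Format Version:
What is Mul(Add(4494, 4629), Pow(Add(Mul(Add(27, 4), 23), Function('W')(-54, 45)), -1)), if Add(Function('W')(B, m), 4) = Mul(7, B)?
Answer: Rational(9123, 331) ≈ 27.562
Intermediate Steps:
Function('W')(B, m) = Add(-4, Mul(7, B))
Mul(Add(4494, 4629), Pow(Add(Mul(Add(27, 4), 23), Function('W')(-54, 45)), -1)) = Mul(Add(4494, 4629), Pow(Add(Mul(Add(27, 4), 23), Add(-4, Mul(7, -54))), -1)) = Mul(9123, Pow(Add(Mul(31, 23), Add(-4, -378)), -1)) = Mul(9123, Pow(Add(713, -382), -1)) = Mul(9123, Pow(331, -1)) = Mul(9123, Rational(1, 331)) = Rational(9123, 331)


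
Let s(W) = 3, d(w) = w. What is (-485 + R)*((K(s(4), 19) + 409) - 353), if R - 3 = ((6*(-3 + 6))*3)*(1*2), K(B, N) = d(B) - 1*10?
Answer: -18326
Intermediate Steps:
K(B, N) = -10 + B (K(B, N) = B - 1*10 = B - 10 = -10 + B)
R = 111 (R = 3 + ((6*(-3 + 6))*3)*(1*2) = 3 + ((6*3)*3)*2 = 3 + (18*3)*2 = 3 + 54*2 = 3 + 108 = 111)
(-485 + R)*((K(s(4), 19) + 409) - 353) = (-485 + 111)*(((-10 + 3) + 409) - 353) = -374*((-7 + 409) - 353) = -374*(402 - 353) = -374*49 = -18326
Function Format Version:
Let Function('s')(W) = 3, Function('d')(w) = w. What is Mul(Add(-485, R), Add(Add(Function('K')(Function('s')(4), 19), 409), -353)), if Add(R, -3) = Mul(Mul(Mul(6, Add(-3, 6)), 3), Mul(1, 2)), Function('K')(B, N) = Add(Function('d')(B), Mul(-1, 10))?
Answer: -18326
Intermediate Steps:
Function('K')(B, N) = Add(-10, B) (Function('K')(B, N) = Add(B, Mul(-1, 10)) = Add(B, -10) = Add(-10, B))
R = 111 (R = Add(3, Mul(Mul(Mul(6, Add(-3, 6)), 3), Mul(1, 2))) = Add(3, Mul(Mul(Mul(6, 3), 3), 2)) = Add(3, Mul(Mul(18, 3), 2)) = Add(3, Mul(54, 2)) = Add(3, 108) = 111)
Mul(Add(-485, R), Add(Add(Function('K')(Function('s')(4), 19), 409), -353)) = Mul(Add(-485, 111), Add(Add(Add(-10, 3), 409), -353)) = Mul(-374, Add(Add(-7, 409), -353)) = Mul(-374, Add(402, -353)) = Mul(-374, 49) = -18326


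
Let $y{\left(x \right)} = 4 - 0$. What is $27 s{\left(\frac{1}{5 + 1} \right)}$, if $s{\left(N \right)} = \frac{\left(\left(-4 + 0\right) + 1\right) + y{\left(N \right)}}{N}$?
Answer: $162$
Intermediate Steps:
$y{\left(x \right)} = 4$ ($y{\left(x \right)} = 4 + 0 = 4$)
$s{\left(N \right)} = \frac{1}{N}$ ($s{\left(N \right)} = \frac{\left(\left(-4 + 0\right) + 1\right) + 4}{N} = \frac{\left(-4 + 1\right) + 4}{N} = \frac{-3 + 4}{N} = 1 \frac{1}{N} = \frac{1}{N}$)
$27 s{\left(\frac{1}{5 + 1} \right)} = \frac{27}{\frac{1}{5 + 1}} = \frac{27}{\frac{1}{6}} = 27 \frac{1}{\frac{1}{6}} = 27 \cdot 6 = 162$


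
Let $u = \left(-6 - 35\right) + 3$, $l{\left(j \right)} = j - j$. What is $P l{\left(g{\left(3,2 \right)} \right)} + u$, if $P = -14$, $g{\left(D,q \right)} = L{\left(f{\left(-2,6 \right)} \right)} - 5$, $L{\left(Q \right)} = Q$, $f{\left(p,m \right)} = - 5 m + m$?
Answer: $-38$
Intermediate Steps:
$f{\left(p,m \right)} = - 4 m$
$g{\left(D,q \right)} = -29$ ($g{\left(D,q \right)} = \left(-4\right) 6 - 5 = -24 - 5 = -29$)
$l{\left(j \right)} = 0$
$u = -38$ ($u = -41 + 3 = -38$)
$P l{\left(g{\left(3,2 \right)} \right)} + u = \left(-14\right) 0 - 38 = 0 - 38 = -38$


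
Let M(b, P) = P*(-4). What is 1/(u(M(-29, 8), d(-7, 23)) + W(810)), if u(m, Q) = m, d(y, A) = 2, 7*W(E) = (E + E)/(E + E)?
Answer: -7/223 ≈ -0.031390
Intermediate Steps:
W(E) = ⅐ (W(E) = ((E + E)/(E + E))/7 = ((2*E)/((2*E)))/7 = ((2*E)*(1/(2*E)))/7 = (⅐)*1 = ⅐)
M(b, P) = -4*P
1/(u(M(-29, 8), d(-7, 23)) + W(810)) = 1/(-4*8 + ⅐) = 1/(-32 + ⅐) = 1/(-223/7) = -7/223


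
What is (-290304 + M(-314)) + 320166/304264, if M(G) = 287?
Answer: -44120706161/152132 ≈ -2.9002e+5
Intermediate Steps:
(-290304 + M(-314)) + 320166/304264 = (-290304 + 287) + 320166/304264 = -290017 + 320166*(1/304264) = -290017 + 160083/152132 = -44120706161/152132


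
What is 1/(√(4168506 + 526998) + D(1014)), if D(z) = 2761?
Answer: 251/266147 - 4*√293469/2927617 ≈ 0.00020293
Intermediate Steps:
1/(√(4168506 + 526998) + D(1014)) = 1/(√(4168506 + 526998) + 2761) = 1/(√4695504 + 2761) = 1/(4*√293469 + 2761) = 1/(2761 + 4*√293469)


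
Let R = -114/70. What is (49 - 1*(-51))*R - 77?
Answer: -1679/7 ≈ -239.86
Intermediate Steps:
R = -57/35 (R = -114*1/70 = -57/35 ≈ -1.6286)
(49 - 1*(-51))*R - 77 = (49 - 1*(-51))*(-57/35) - 77 = (49 + 51)*(-57/35) - 77 = 100*(-57/35) - 77 = -1140/7 - 77 = -1679/7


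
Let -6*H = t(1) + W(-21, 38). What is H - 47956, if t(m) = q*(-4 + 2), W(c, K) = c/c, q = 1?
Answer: -287735/6 ≈ -47956.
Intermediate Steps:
W(c, K) = 1
t(m) = -2 (t(m) = 1*(-4 + 2) = 1*(-2) = -2)
H = ⅙ (H = -(-2 + 1)/6 = -⅙*(-1) = ⅙ ≈ 0.16667)
H - 47956 = ⅙ - 47956 = -287735/6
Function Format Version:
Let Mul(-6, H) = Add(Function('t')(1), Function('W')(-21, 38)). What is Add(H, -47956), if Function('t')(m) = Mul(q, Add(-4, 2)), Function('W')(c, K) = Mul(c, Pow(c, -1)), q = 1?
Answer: Rational(-287735, 6) ≈ -47956.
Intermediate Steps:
Function('W')(c, K) = 1
Function('t')(m) = -2 (Function('t')(m) = Mul(1, Add(-4, 2)) = Mul(1, -2) = -2)
H = Rational(1, 6) (H = Mul(Rational(-1, 6), Add(-2, 1)) = Mul(Rational(-1, 6), -1) = Rational(1, 6) ≈ 0.16667)
Add(H, -47956) = Add(Rational(1, 6), -47956) = Rational(-287735, 6)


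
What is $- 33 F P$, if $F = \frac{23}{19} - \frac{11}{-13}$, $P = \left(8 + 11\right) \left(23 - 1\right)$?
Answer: $- \frac{368808}{13} \approx -28370.0$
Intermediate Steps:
$P = 418$ ($P = 19 \cdot 22 = 418$)
$F = \frac{508}{247}$ ($F = 23 \cdot \frac{1}{19} - - \frac{11}{13} = \frac{23}{19} + \frac{11}{13} = \frac{508}{247} \approx 2.0567$)
$- 33 F P = \left(-33\right) \frac{508}{247} \cdot 418 = \left(- \frac{16764}{247}\right) 418 = - \frac{368808}{13}$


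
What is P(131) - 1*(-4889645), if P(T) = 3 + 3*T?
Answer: 4890041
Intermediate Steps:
P(131) - 1*(-4889645) = (3 + 3*131) - 1*(-4889645) = (3 + 393) + 4889645 = 396 + 4889645 = 4890041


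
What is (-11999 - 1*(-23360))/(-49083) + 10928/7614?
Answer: 74979395/62286327 ≈ 1.2038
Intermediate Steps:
(-11999 - 1*(-23360))/(-49083) + 10928/7614 = (-11999 + 23360)*(-1/49083) + 10928*(1/7614) = 11361*(-1/49083) + 5464/3807 = -3787/16361 + 5464/3807 = 74979395/62286327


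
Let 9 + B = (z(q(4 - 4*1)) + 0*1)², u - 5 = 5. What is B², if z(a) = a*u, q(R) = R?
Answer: 81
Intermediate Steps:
u = 10 (u = 5 + 5 = 10)
z(a) = 10*a (z(a) = a*10 = 10*a)
B = -9 (B = -9 + (10*(4 - 4*1) + 0*1)² = -9 + (10*(4 - 4) + 0)² = -9 + (10*0 + 0)² = -9 + (0 + 0)² = -9 + 0² = -9 + 0 = -9)
B² = (-9)² = 81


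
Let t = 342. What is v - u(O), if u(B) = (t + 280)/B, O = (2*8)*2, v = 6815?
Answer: 108729/16 ≈ 6795.6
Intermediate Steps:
O = 32 (O = 16*2 = 32)
u(B) = 622/B (u(B) = (342 + 280)/B = 622/B)
v - u(O) = 6815 - 622/32 = 6815 - 1*311/16 = 6815 - 311/16 = 108729/16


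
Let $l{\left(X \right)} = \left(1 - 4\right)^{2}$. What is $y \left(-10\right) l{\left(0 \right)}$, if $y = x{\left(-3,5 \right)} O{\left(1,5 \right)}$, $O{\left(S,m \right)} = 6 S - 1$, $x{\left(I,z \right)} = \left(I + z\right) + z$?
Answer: $-3150$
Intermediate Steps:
$x{\left(I,z \right)} = I + 2 z$
$O{\left(S,m \right)} = -1 + 6 S$
$l{\left(X \right)} = 9$ ($l{\left(X \right)} = \left(-3\right)^{2} = 9$)
$y = 35$ ($y = \left(-3 + 2 \cdot 5\right) \left(-1 + 6 \cdot 1\right) = \left(-3 + 10\right) \left(-1 + 6\right) = 7 \cdot 5 = 35$)
$y \left(-10\right) l{\left(0 \right)} = 35 \left(-10\right) 9 = \left(-350\right) 9 = -3150$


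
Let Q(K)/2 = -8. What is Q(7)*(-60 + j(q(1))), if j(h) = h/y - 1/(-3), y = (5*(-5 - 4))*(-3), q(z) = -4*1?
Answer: 128944/135 ≈ 955.14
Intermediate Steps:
q(z) = -4
Q(K) = -16 (Q(K) = 2*(-8) = -16)
y = 135 (y = (5*(-9))*(-3) = -45*(-3) = 135)
j(h) = ⅓ + h/135 (j(h) = h/135 - 1/(-3) = h*(1/135) - 1*(-⅓) = h/135 + ⅓ = ⅓ + h/135)
Q(7)*(-60 + j(q(1))) = -16*(-60 + (⅓ + (1/135)*(-4))) = -16*(-60 + (⅓ - 4/135)) = -16*(-60 + 41/135) = -16*(-8059/135) = 128944/135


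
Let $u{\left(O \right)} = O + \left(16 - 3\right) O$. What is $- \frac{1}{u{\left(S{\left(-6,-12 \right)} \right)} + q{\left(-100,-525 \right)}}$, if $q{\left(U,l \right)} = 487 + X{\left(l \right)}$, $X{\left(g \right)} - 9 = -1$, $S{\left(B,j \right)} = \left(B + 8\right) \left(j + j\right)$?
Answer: $\frac{1}{177} \approx 0.0056497$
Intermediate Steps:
$S{\left(B,j \right)} = 2 j \left(8 + B\right)$ ($S{\left(B,j \right)} = \left(8 + B\right) 2 j = 2 j \left(8 + B\right)$)
$X{\left(g \right)} = 8$ ($X{\left(g \right)} = 9 - 1 = 8$)
$u{\left(O \right)} = 14 O$ ($u{\left(O \right)} = O + 13 O = 14 O$)
$q{\left(U,l \right)} = 495$ ($q{\left(U,l \right)} = 487 + 8 = 495$)
$- \frac{1}{u{\left(S{\left(-6,-12 \right)} \right)} + q{\left(-100,-525 \right)}} = - \frac{1}{14 \cdot 2 \left(-12\right) \left(8 - 6\right) + 495} = - \frac{1}{14 \cdot 2 \left(-12\right) 2 + 495} = - \frac{1}{14 \left(-48\right) + 495} = - \frac{1}{-672 + 495} = - \frac{1}{-177} = \left(-1\right) \left(- \frac{1}{177}\right) = \frac{1}{177}$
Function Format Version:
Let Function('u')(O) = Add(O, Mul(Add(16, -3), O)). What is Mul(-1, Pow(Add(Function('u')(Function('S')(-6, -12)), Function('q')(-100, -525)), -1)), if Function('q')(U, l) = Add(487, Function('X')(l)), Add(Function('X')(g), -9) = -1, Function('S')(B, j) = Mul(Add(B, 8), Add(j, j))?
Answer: Rational(1, 177) ≈ 0.0056497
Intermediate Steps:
Function('S')(B, j) = Mul(2, j, Add(8, B)) (Function('S')(B, j) = Mul(Add(8, B), Mul(2, j)) = Mul(2, j, Add(8, B)))
Function('X')(g) = 8 (Function('X')(g) = Add(9, -1) = 8)
Function('u')(O) = Mul(14, O) (Function('u')(O) = Add(O, Mul(13, O)) = Mul(14, O))
Function('q')(U, l) = 495 (Function('q')(U, l) = Add(487, 8) = 495)
Mul(-1, Pow(Add(Function('u')(Function('S')(-6, -12)), Function('q')(-100, -525)), -1)) = Mul(-1, Pow(Add(Mul(14, Mul(2, -12, Add(8, -6))), 495), -1)) = Mul(-1, Pow(Add(Mul(14, Mul(2, -12, 2)), 495), -1)) = Mul(-1, Pow(Add(Mul(14, -48), 495), -1)) = Mul(-1, Pow(Add(-672, 495), -1)) = Mul(-1, Pow(-177, -1)) = Mul(-1, Rational(-1, 177)) = Rational(1, 177)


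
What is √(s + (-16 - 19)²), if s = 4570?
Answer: √5795 ≈ 76.125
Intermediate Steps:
√(s + (-16 - 19)²) = √(4570 + (-16 - 19)²) = √(4570 + (-35)²) = √(4570 + 1225) = √5795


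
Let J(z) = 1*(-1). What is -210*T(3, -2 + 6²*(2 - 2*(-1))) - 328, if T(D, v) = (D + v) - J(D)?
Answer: -30988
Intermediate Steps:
J(z) = -1
T(D, v) = 1 + D + v (T(D, v) = (D + v) - 1*(-1) = (D + v) + 1 = 1 + D + v)
-210*T(3, -2 + 6²*(2 - 2*(-1))) - 328 = -210*(1 + 3 + (-2 + 6²*(2 - 2*(-1)))) - 328 = -210*(1 + 3 + (-2 + 36*(2 + 2))) - 328 = -210*(1 + 3 + (-2 + 36*4)) - 328 = -210*(1 + 3 + (-2 + 144)) - 328 = -210*(1 + 3 + 142) - 328 = -210*146 - 328 = -30660 - 328 = -30988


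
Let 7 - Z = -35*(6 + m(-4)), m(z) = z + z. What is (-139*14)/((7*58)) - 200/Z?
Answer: -2957/1827 ≈ -1.6185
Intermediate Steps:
m(z) = 2*z
Z = -63 (Z = 7 - (-35)*(6 + 2*(-4)) = 7 - (-35)*(6 - 8) = 7 - (-35)*(-2) = 7 - 1*70 = 7 - 70 = -63)
(-139*14)/((7*58)) - 200/Z = (-139*14)/((7*58)) - 200/(-63) = -1946/406 - 200*(-1/63) = -1946*1/406 + 200/63 = -139/29 + 200/63 = -2957/1827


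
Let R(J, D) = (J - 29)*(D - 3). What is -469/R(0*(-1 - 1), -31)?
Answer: -469/986 ≈ -0.47566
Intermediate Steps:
R(J, D) = (-29 + J)*(-3 + D)
-469/R(0*(-1 - 1), -31) = -469/(87 - 29*(-31) - 0*(-1 - 1) - 0*(-1 - 1)) = -469/(87 + 899 - 0*(-2) - 0*(-2)) = -469/(87 + 899 - 3*0 - 31*0) = -469/(87 + 899 + 0 + 0) = -469/986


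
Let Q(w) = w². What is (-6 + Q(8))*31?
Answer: 1798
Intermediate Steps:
(-6 + Q(8))*31 = (-6 + 8²)*31 = (-6 + 64)*31 = 58*31 = 1798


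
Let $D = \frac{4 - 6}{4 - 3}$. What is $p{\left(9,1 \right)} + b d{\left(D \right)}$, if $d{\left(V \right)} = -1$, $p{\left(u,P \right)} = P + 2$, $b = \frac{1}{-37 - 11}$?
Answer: $\frac{145}{48} \approx 3.0208$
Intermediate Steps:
$D = -2$ ($D = - \frac{2}{1} = \left(-2\right) 1 = -2$)
$b = - \frac{1}{48}$ ($b = \frac{1}{-48} = - \frac{1}{48} \approx -0.020833$)
$p{\left(u,P \right)} = 2 + P$
$p{\left(9,1 \right)} + b d{\left(D \right)} = \left(2 + 1\right) - - \frac{1}{48} = 3 + \frac{1}{48} = \frac{145}{48}$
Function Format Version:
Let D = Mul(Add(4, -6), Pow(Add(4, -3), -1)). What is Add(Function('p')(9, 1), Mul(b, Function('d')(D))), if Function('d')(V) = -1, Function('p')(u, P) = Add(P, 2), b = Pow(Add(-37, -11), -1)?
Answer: Rational(145, 48) ≈ 3.0208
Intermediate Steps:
D = -2 (D = Mul(-2, Pow(1, -1)) = Mul(-2, 1) = -2)
b = Rational(-1, 48) (b = Pow(-48, -1) = Rational(-1, 48) ≈ -0.020833)
Function('p')(u, P) = Add(2, P)
Add(Function('p')(9, 1), Mul(b, Function('d')(D))) = Add(Add(2, 1), Mul(Rational(-1, 48), -1)) = Add(3, Rational(1, 48)) = Rational(145, 48)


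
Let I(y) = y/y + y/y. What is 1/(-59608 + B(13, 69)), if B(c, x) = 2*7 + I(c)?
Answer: -1/59592 ≈ -1.6781e-5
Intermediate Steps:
I(y) = 2 (I(y) = 1 + 1 = 2)
B(c, x) = 16 (B(c, x) = 2*7 + 2 = 14 + 2 = 16)
1/(-59608 + B(13, 69)) = 1/(-59608 + 16) = 1/(-59592) = -1/59592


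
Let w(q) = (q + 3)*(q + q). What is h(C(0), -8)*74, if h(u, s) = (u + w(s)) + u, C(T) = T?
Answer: 5920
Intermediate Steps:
w(q) = 2*q*(3 + q) (w(q) = (3 + q)*(2*q) = 2*q*(3 + q))
h(u, s) = 2*u + 2*s*(3 + s) (h(u, s) = (u + 2*s*(3 + s)) + u = 2*u + 2*s*(3 + s))
h(C(0), -8)*74 = (2*0 + 2*(-8)*(3 - 8))*74 = (0 + 2*(-8)*(-5))*74 = (0 + 80)*74 = 80*74 = 5920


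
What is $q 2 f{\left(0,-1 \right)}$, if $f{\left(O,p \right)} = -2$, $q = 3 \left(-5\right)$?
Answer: $60$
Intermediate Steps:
$q = -15$
$q 2 f{\left(0,-1 \right)} = \left(-15\right) 2 \left(-2\right) = \left(-30\right) \left(-2\right) = 60$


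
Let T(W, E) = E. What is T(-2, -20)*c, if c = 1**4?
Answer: -20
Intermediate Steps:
c = 1
T(-2, -20)*c = -20*1 = -20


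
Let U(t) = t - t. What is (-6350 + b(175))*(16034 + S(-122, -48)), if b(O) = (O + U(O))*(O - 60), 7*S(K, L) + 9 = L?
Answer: 1545293275/7 ≈ 2.2076e+8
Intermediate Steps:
U(t) = 0
S(K, L) = -9/7 + L/7
b(O) = O*(-60 + O) (b(O) = (O + 0)*(O - 60) = O*(-60 + O))
(-6350 + b(175))*(16034 + S(-122, -48)) = (-6350 + 175*(-60 + 175))*(16034 + (-9/7 + (⅐)*(-48))) = (-6350 + 175*115)*(16034 + (-9/7 - 48/7)) = (-6350 + 20125)*(16034 - 57/7) = 13775*(112181/7) = 1545293275/7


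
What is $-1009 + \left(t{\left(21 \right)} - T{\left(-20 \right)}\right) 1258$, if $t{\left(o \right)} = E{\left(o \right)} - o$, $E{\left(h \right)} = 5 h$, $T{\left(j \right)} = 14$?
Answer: $87051$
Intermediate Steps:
$t{\left(o \right)} = 4 o$ ($t{\left(o \right)} = 5 o - o = 4 o$)
$-1009 + \left(t{\left(21 \right)} - T{\left(-20 \right)}\right) 1258 = -1009 + \left(4 \cdot 21 - 14\right) 1258 = -1009 + \left(84 - 14\right) 1258 = -1009 + 70 \cdot 1258 = -1009 + 88060 = 87051$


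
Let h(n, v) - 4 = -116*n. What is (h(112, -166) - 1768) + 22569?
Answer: 7813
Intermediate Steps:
h(n, v) = 4 - 116*n
(h(112, -166) - 1768) + 22569 = ((4 - 116*112) - 1768) + 22569 = ((4 - 12992) - 1768) + 22569 = (-12988 - 1768) + 22569 = -14756 + 22569 = 7813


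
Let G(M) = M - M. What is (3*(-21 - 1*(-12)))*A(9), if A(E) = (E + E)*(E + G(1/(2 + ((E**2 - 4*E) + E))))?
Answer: -4374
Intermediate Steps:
G(M) = 0
A(E) = 2*E**2 (A(E) = (E + E)*(E + 0) = (2*E)*E = 2*E**2)
(3*(-21 - 1*(-12)))*A(9) = (3*(-21 - 1*(-12)))*(2*9**2) = (3*(-21 + 12))*(2*81) = (3*(-9))*162 = -27*162 = -4374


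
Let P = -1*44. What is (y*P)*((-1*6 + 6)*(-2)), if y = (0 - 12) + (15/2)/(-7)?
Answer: 0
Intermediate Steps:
P = -44
y = -183/14 (y = -12 + (15*(½))*(-⅐) = -12 + (15/2)*(-⅐) = -12 - 15/14 = -183/14 ≈ -13.071)
(y*P)*((-1*6 + 6)*(-2)) = (-183/14*(-44))*((-1*6 + 6)*(-2)) = 4026*((-6 + 6)*(-2))/7 = 4026*(0*(-2))/7 = (4026/7)*0 = 0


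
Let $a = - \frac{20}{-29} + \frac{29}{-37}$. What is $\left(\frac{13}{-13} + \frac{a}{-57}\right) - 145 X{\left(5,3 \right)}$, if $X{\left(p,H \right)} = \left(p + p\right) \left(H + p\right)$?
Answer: $- \frac{709528660}{61161} \approx -11601.0$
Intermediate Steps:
$X{\left(p,H \right)} = 2 p \left(H + p\right)$
$a = - \frac{101}{1073}$ ($a = \left(-20\right) \left(- \frac{1}{29}\right) + 29 \left(- \frac{1}{37}\right) = \frac{20}{29} - \frac{29}{37} = - \frac{101}{1073} \approx -0.094129$)
$\left(\frac{13}{-13} + \frac{a}{-57}\right) - 145 X{\left(5,3 \right)} = \left(\frac{13}{-13} - \frac{101}{1073 \left(-57\right)}\right) - 145 \cdot 2 \cdot 5 \left(3 + 5\right) = \left(13 \left(- \frac{1}{13}\right) - - \frac{101}{61161}\right) - 145 \cdot 2 \cdot 5 \cdot 8 = \left(-1 + \frac{101}{61161}\right) - 11600 = - \frac{61060}{61161} - 11600 = - \frac{709528660}{61161}$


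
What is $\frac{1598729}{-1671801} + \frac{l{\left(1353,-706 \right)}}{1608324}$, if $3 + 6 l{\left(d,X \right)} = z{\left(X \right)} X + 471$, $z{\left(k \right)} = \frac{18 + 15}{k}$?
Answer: $- \frac{1714089749875}{1792531781016} \approx -0.95624$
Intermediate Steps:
$z{\left(k \right)} = \frac{33}{k}$
$l{\left(d,X \right)} = \frac{167}{2}$ ($l{\left(d,X \right)} = - \frac{1}{2} + \frac{\frac{33}{X} X + 471}{6} = - \frac{1}{2} + \frac{33 + 471}{6} = - \frac{1}{2} + \frac{1}{6} \cdot 504 = - \frac{1}{2} + 84 = \frac{167}{2}$)
$\frac{1598729}{-1671801} + \frac{l{\left(1353,-706 \right)}}{1608324} = \frac{1598729}{-1671801} + \frac{167}{2 \cdot 1608324} = 1598729 \left(- \frac{1}{1671801}\right) + \frac{167}{2} \cdot \frac{1}{1608324} = - \frac{1598729}{1671801} + \frac{167}{3216648} = - \frac{1714089749875}{1792531781016}$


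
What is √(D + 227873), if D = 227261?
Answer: √455134 ≈ 674.64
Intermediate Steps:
√(D + 227873) = √(227261 + 227873) = √455134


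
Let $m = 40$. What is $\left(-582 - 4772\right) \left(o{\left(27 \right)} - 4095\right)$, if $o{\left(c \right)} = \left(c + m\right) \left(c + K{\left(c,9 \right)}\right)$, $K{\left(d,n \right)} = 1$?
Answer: $11880526$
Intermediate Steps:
$o{\left(c \right)} = \left(1 + c\right) \left(40 + c\right)$ ($o{\left(c \right)} = \left(c + 40\right) \left(c + 1\right) = \left(40 + c\right) \left(1 + c\right) = \left(1 + c\right) \left(40 + c\right)$)
$\left(-582 - 4772\right) \left(o{\left(27 \right)} - 4095\right) = \left(-582 - 4772\right) \left(\left(40 + 27^{2} + 41 \cdot 27\right) - 4095\right) = - 5354 \left(\left(40 + 729 + 1107\right) - 4095\right) = - 5354 \left(1876 - 4095\right) = \left(-5354\right) \left(-2219\right) = 11880526$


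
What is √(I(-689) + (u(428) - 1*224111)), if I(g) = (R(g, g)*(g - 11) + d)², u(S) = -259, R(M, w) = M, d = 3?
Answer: √232615959439 ≈ 4.8230e+5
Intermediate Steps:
I(g) = (3 + g*(-11 + g))² (I(g) = (g*(g - 11) + 3)² = (g*(-11 + g) + 3)² = (3 + g*(-11 + g))²)
√(I(-689) + (u(428) - 1*224111)) = √((3 + (-689)² - 11*(-689))² + (-259 - 1*224111)) = √((3 + 474721 + 7579)² + (-259 - 224111)) = √(482303² - 224370) = √(232616183809 - 224370) = √232615959439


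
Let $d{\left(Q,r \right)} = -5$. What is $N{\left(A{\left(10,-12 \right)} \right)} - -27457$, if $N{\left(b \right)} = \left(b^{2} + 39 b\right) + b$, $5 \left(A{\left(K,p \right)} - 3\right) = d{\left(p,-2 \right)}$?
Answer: $27541$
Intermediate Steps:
$A{\left(K,p \right)} = 2$ ($A{\left(K,p \right)} = 3 + \frac{1}{5} \left(-5\right) = 3 - 1 = 2$)
$N{\left(b \right)} = b^{2} + 40 b$
$N{\left(A{\left(10,-12 \right)} \right)} - -27457 = 2 \left(40 + 2\right) - -27457 = 2 \cdot 42 + 27457 = 84 + 27457 = 27541$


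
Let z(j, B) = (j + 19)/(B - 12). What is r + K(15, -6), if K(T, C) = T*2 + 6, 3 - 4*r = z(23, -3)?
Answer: 749/20 ≈ 37.450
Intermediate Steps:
z(j, B) = (19 + j)/(-12 + B)
r = 29/20 (r = 3/4 - (19 + 23)/(4*(-12 - 3)) = 3/4 - 42/(4*(-15)) = 3/4 - (-1)*42/60 = 3/4 - 1/4*(-14/5) = 3/4 + 7/10 = 29/20 ≈ 1.4500)
K(T, C) = 6 + 2*T (K(T, C) = 2*T + 6 = 6 + 2*T)
r + K(15, -6) = 29/20 + (6 + 2*15) = 29/20 + (6 + 30) = 29/20 + 36 = 749/20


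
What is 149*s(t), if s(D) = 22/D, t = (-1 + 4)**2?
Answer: 3278/9 ≈ 364.22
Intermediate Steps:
t = 9 (t = 3**2 = 9)
149*s(t) = 149*(22/9) = 3278/9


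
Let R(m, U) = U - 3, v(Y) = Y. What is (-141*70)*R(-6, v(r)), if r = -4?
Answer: 69090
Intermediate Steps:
R(m, U) = -3 + U
(-141*70)*R(-6, v(r)) = (-141*70)*(-3 - 4) = -9870*(-7) = 69090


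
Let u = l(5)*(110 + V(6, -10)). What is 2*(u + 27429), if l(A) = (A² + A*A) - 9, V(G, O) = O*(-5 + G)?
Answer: 63058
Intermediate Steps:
l(A) = -9 + 2*A² (l(A) = (A² + A²) - 9 = 2*A² - 9 = -9 + 2*A²)
u = 4100 (u = (-9 + 2*5²)*(110 - 10*(-5 + 6)) = (-9 + 2*25)*(110 - 10*1) = (-9 + 50)*(110 - 10) = 41*100 = 4100)
2*(u + 27429) = 2*(4100 + 27429) = 2*31529 = 63058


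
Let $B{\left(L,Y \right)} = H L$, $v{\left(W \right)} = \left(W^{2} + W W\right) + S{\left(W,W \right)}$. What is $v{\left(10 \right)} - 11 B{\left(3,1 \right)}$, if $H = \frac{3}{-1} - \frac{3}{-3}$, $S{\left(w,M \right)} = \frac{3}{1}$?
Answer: $269$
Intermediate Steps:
$S{\left(w,M \right)} = 3$ ($S{\left(w,M \right)} = 3 \cdot 1 = 3$)
$v{\left(W \right)} = 3 + 2 W^{2}$ ($v{\left(W \right)} = \left(W^{2} + W W\right) + 3 = \left(W^{2} + W^{2}\right) + 3 = 2 W^{2} + 3 = 3 + 2 W^{2}$)
$H = -2$ ($H = 3 \left(-1\right) - -1 = -3 + 1 = -2$)
$B{\left(L,Y \right)} = - 2 L$
$v{\left(10 \right)} - 11 B{\left(3,1 \right)} = \left(3 + 2 \cdot 10^{2}\right) - 11 \left(\left(-2\right) 3\right) = \left(3 + 2 \cdot 100\right) - -66 = \left(3 + 200\right) + 66 = 203 + 66 = 269$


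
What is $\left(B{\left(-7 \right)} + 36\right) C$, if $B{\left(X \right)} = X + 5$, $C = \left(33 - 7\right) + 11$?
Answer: $1258$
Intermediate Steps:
$C = 37$ ($C = 26 + 11 = 37$)
$B{\left(X \right)} = 5 + X$
$\left(B{\left(-7 \right)} + 36\right) C = \left(\left(5 - 7\right) + 36\right) 37 = \left(-2 + 36\right) 37 = 34 \cdot 37 = 1258$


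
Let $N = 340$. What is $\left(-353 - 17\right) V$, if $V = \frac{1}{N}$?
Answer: $- \frac{37}{34} \approx -1.0882$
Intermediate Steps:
$V = \frac{1}{340} \approx 0.0029412$
$\left(-353 - 17\right) V = \left(-353 - 17\right) \frac{1}{340} = \left(-370\right) \frac{1}{340} = - \frac{37}{34}$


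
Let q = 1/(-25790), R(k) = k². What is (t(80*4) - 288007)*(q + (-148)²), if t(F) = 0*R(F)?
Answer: -162696352121113/25790 ≈ -6.3085e+9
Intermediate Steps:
t(F) = 0 (t(F) = 0*F² = 0)
q = -1/25790 ≈ -3.8775e-5
(t(80*4) - 288007)*(q + (-148)²) = (0 - 288007)*(-1/25790 + (-148)²) = -288007*(-1/25790 + 21904) = -288007*564904159/25790 = -162696352121113/25790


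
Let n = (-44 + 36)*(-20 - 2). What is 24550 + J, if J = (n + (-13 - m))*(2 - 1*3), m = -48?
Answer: 24339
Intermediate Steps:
n = 176 (n = -8*(-22) = 176)
J = -211 (J = (176 + (-13 - 1*(-48)))*(2 - 1*3) = (176 + (-13 + 48))*(2 - 3) = (176 + 35)*(-1) = 211*(-1) = -211)
24550 + J = 24550 - 211 = 24339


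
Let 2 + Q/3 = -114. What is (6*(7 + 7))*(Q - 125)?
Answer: -39732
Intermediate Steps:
Q = -348 (Q = -6 + 3*(-114) = -6 - 342 = -348)
(6*(7 + 7))*(Q - 125) = (6*(7 + 7))*(-348 - 125) = (6*14)*(-473) = 84*(-473) = -39732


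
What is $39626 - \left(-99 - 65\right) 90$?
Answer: $54386$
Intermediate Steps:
$39626 - \left(-99 - 65\right) 90 = 39626 - \left(-164\right) 90 = 39626 - -14760 = 39626 + 14760 = 54386$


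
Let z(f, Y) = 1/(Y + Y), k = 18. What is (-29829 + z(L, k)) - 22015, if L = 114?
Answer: -1866383/36 ≈ -51844.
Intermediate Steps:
z(f, Y) = 1/(2*Y)
(-29829 + z(L, k)) - 22015 = (-29829 + (½)/18) - 22015 = (-29829 + (½)*(1/18)) - 22015 = (-29829 + 1/36) - 22015 = -1073843/36 - 22015 = -1866383/36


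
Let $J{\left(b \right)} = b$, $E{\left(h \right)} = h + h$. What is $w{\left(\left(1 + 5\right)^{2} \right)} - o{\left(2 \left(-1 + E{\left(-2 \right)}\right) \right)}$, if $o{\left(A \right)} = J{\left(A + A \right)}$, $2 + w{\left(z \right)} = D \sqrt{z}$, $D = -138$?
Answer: $-810$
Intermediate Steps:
$E{\left(h \right)} = 2 h$
$w{\left(z \right)} = -2 - 138 \sqrt{z}$
$o{\left(A \right)} = 2 A$ ($o{\left(A \right)} = A + A = 2 A$)
$w{\left(\left(1 + 5\right)^{2} \right)} - o{\left(2 \left(-1 + E{\left(-2 \right)}\right) \right)} = \left(-2 - 138 \sqrt{\left(1 + 5\right)^{2}}\right) - 2 \cdot 2 \left(-1 + 2 \left(-2\right)\right) = \left(-2 - 138 \sqrt{6^{2}}\right) - 2 \cdot 2 \left(-1 - 4\right) = \left(-2 - 138 \sqrt{36}\right) - 2 \cdot 2 \left(-5\right) = \left(-2 - 828\right) - 2 \left(-10\right) = \left(-2 - 828\right) - -20 = -830 + 20 = -810$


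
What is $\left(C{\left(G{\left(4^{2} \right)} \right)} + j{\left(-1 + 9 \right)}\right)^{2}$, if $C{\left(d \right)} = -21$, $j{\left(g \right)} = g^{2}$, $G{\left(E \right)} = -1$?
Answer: $1849$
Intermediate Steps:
$\left(C{\left(G{\left(4^{2} \right)} \right)} + j{\left(-1 + 9 \right)}\right)^{2} = \left(-21 + \left(-1 + 9\right)^{2}\right)^{2} = \left(-21 + 8^{2}\right)^{2} = \left(-21 + 64\right)^{2} = 43^{2} = 1849$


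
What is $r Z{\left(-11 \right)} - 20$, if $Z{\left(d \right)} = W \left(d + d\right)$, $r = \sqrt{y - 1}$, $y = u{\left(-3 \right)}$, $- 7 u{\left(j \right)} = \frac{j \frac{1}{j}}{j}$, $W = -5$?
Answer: $-20 + \frac{220 i \sqrt{105}}{21} \approx -20.0 + 107.35 i$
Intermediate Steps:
$u{\left(j \right)} = - \frac{1}{7 j}$ ($u{\left(j \right)} = - \frac{\frac{j}{j} \frac{1}{j}}{7} = - \frac{1 \frac{1}{j}}{7} = - \frac{1}{7 j}$)
$y = \frac{1}{21}$ ($y = - \frac{1}{7 \left(-3\right)} = \left(- \frac{1}{7}\right) \left(- \frac{1}{3}\right) = \frac{1}{21} \approx 0.047619$)
$r = \frac{2 i \sqrt{105}}{21}$ ($r = \sqrt{\frac{1}{21} - 1} = \sqrt{- \frac{20}{21}} = \frac{2 i \sqrt{105}}{21} \approx 0.9759 i$)
$Z{\left(d \right)} = - 10 d$ ($Z{\left(d \right)} = - 5 \left(d + d\right) = - 5 \cdot 2 d = - 10 d$)
$r Z{\left(-11 \right)} - 20 = \frac{2 i \sqrt{105}}{21} \left(\left(-10\right) \left(-11\right)\right) - 20 = \frac{2 i \sqrt{105}}{21} \cdot 110 - 20 = \frac{220 i \sqrt{105}}{21} - 20 = -20 + \frac{220 i \sqrt{105}}{21}$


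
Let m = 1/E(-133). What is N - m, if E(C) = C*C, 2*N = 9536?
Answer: 84341151/17689 ≈ 4768.0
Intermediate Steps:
N = 4768 (N = (1/2)*9536 = 4768)
E(C) = C**2
m = 1/17689 (m = 1/((-133)**2) = 1/17689 ≈ 5.6532e-5)
N - m = 4768 - 1*1/17689 = 4768 - 1/17689 = 84341151/17689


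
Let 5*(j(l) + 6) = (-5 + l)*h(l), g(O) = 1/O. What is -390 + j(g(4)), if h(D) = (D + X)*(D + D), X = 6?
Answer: -12767/32 ≈ -398.97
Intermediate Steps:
h(D) = 2*D*(6 + D) (h(D) = (D + 6)*(D + D) = (6 + D)*(2*D) = 2*D*(6 + D))
j(l) = -6 + 2*l*(-5 + l)*(6 + l)/5 (j(l) = -6 + ((-5 + l)*(2*l*(6 + l)))/5 = -6 + (2*l*(-5 + l)*(6 + l))/5 = -6 + 2*l*(-5 + l)*(6 + l)/5)
-390 + j(g(4)) = -390 + (-6 - 12/4 + 2*(1/4)²/5 + 2*(1/4)³/5) = -390 + (-6 - 12*¼ + 2*(¼)²/5 + 2*(¼)³/5) = -390 + (-6 - 3 + (⅖)*(1/16) + (⅖)*(1/64)) = -390 + (-6 - 3 + 1/40 + 1/160) = -390 - 287/32 = -12767/32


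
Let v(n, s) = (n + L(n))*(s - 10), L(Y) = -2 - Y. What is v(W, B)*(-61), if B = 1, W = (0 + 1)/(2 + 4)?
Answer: -1098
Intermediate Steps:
W = ⅙ (W = 1/6 = 1*(⅙) = ⅙ ≈ 0.16667)
v(n, s) = 20 - 2*s (v(n, s) = (n + (-2 - n))*(s - 10) = -2*(-10 + s) = 20 - 2*s)
v(W, B)*(-61) = (20 - 2*1)*(-61) = (20 - 2)*(-61) = 18*(-61) = -1098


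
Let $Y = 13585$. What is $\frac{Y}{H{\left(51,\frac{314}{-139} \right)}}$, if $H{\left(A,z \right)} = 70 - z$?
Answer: $\frac{1888315}{10044} \approx 188.0$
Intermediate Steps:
$\frac{Y}{H{\left(51,\frac{314}{-139} \right)}} = \frac{13585}{70 - \frac{314}{-139}} = \frac{13585}{70 - 314 \left(- \frac{1}{139}\right)} = \frac{13585}{70 - - \frac{314}{139}} = \frac{13585}{70 + \frac{314}{139}} = \frac{13585}{\frac{10044}{139}} = 13585 \cdot \frac{139}{10044} = \frac{1888315}{10044}$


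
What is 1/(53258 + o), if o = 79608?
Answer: 1/132866 ≈ 7.5264e-6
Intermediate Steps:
1/(53258 + o) = 1/(53258 + 79608) = 1/132866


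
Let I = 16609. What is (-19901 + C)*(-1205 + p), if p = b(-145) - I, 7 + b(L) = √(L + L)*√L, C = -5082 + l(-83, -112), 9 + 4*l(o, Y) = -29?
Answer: 890782685/2 + 7247825*√2/2 ≈ 4.5052e+8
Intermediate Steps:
l(o, Y) = -19/2 (l(o, Y) = -9/4 + (¼)*(-29) = -9/4 - 29/4 = -19/2)
C = -10183/2 (C = -5082 - 19/2 = -10183/2 ≈ -5091.5)
b(L) = -7 + L*√2 (b(L) = -7 + √(L + L)*√L = -7 + √(2*L)*√L = -7 + (√2*√L)*√L = -7 + L*√2)
p = -16616 - 145*√2 (p = (-7 - 145*√2) - 1*16609 = (-7 - 145*√2) - 16609 = -16616 - 145*√2 ≈ -16821.)
(-19901 + C)*(-1205 + p) = (-19901 - 10183/2)*(-1205 + (-16616 - 145*√2)) = -49985*(-17821 - 145*√2)/2 = 890782685/2 + 7247825*√2/2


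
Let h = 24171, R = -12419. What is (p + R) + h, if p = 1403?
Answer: 13155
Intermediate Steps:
(p + R) + h = (1403 - 12419) + 24171 = -11016 + 24171 = 13155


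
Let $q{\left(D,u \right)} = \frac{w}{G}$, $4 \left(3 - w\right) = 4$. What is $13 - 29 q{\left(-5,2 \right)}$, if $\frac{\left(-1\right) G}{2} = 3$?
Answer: $\frac{68}{3} \approx 22.667$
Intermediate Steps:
$G = -6$ ($G = \left(-2\right) 3 = -6$)
$w = 2$ ($w = 3 - 1 = 2$)
$q{\left(D,u \right)} = - \frac{1}{3}$ ($q{\left(D,u \right)} = \frac{2}{-6} = 2 \left(- \frac{1}{6}\right) = - \frac{1}{3}$)
$13 - 29 q{\left(-5,2 \right)} = 13 - - \frac{29}{3} = 13 + \frac{29}{3} = \frac{68}{3}$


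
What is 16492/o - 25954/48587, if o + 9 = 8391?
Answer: 26534108/18511647 ≈ 1.4334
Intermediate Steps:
o = 8382 (o = -9 + 8391 = 8382)
16492/o - 25954/48587 = 16492/8382 - 25954/48587 = 16492*(1/8382) - 25954*1/48587 = 8246/4191 - 25954/48587 = 26534108/18511647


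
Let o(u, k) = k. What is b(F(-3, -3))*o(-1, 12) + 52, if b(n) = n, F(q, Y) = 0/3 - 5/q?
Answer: 72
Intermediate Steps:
F(q, Y) = -5/q (F(q, Y) = 0*(⅓) - 5/q = 0 - 5/q = -5/q)
b(F(-3, -3))*o(-1, 12) + 52 = -5/(-3)*12 + 52 = -5*(-⅓)*12 + 52 = (5/3)*12 + 52 = 20 + 52 = 72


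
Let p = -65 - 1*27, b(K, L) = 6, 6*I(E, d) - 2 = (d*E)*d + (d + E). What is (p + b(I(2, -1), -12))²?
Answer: 7396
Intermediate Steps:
I(E, d) = ⅓ + E/6 + d/6 + E*d²/6 (I(E, d) = ⅓ + ((d*E)*d + (d + E))/6 = ⅓ + ((E*d)*d + (E + d))/6 = ⅓ + (E*d² + (E + d))/6 = ⅓ + (E + d + E*d²)/6 = ⅓ + (E/6 + d/6 + E*d²/6) = ⅓ + E/6 + d/6 + E*d²/6)
p = -92 (p = -65 - 27 = -92)
(p + b(I(2, -1), -12))² = (-92 + 6)² = (-86)² = 7396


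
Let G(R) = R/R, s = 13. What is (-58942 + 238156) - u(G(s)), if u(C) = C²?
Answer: 179213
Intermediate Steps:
G(R) = 1
(-58942 + 238156) - u(G(s)) = (-58942 + 238156) - 1*1² = 179214 - 1*1 = 179214 - 1 = 179213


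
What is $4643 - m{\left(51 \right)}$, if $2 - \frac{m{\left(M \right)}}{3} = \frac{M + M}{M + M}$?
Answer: $4640$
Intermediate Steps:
$m{\left(M \right)} = 3$ ($m{\left(M \right)} = 6 - 3 \frac{M + M}{M + M} = 6 - 3 \frac{2 M}{2 M} = 6 - 3 \cdot 2 M \frac{1}{2 M} = 6 - 3 = 3$)
$4643 - m{\left(51 \right)} = 4643 - 3 = 4640$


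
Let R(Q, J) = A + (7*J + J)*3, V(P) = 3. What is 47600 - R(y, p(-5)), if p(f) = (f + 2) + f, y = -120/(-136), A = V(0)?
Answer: 47789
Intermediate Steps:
A = 3
y = 15/17 (y = -120*(-1/136) = 15/17 ≈ 0.88235)
p(f) = 2 + 2*f (p(f) = (2 + f) + f = 2 + 2*f)
R(Q, J) = 3 + 24*J (R(Q, J) = 3 + (7*J + J)*3 = 3 + (8*J)*3 = 3 + 24*J)
47600 - R(y, p(-5)) = 47600 - (3 + 24*(2 + 2*(-5))) = 47600 - (3 + 24*(2 - 10)) = 47600 - (3 + 24*(-8)) = 47600 - (3 - 192) = 47600 - 1*(-189) = 47600 + 189 = 47789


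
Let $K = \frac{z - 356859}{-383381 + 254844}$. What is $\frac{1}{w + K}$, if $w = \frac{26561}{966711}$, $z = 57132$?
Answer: $\frac{7309301871}{17244909362} \approx 0.42385$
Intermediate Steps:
$K = \frac{17631}{7561}$ ($K = \frac{57132 - 356859}{-383381 + 254844} = - \frac{299727}{-128537} = \left(-299727\right) \left(- \frac{1}{128537}\right) = \frac{17631}{7561} \approx 2.3318$)
$w = \frac{26561}{966711}$ ($w = 26561 \cdot \frac{1}{966711} = \frac{26561}{966711} \approx 0.027476$)
$\frac{1}{w + K} = \frac{1}{\frac{26561}{966711} + \frac{17631}{7561}} = \frac{1}{\frac{17244909362}{7309301871}} = \frac{7309301871}{17244909362}$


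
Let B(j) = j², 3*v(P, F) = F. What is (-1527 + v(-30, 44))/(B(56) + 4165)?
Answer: -4537/21903 ≈ -0.20714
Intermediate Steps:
v(P, F) = F/3
(-1527 + v(-30, 44))/(B(56) + 4165) = (-1527 + (⅓)*44)/(56² + 4165) = (-1527 + 44/3)/(3136 + 4165) = -4537/3/7301 = -4537/3*1/7301 = -4537/21903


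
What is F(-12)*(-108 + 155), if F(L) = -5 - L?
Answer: 329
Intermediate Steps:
F(-12)*(-108 + 155) = (-5 - 1*(-12))*(-108 + 155) = (-5 + 12)*47 = 7*47 = 329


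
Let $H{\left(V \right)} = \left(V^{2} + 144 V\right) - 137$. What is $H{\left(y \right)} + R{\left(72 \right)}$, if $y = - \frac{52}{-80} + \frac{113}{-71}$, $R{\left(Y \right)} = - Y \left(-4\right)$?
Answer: $\frac{32874209}{2016400} \approx 16.303$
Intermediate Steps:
$R{\left(Y \right)} = 4 Y$
$y = - \frac{1337}{1420}$ ($y = \left(-52\right) \left(- \frac{1}{80}\right) + 113 \left(- \frac{1}{71}\right) = \frac{13}{20} - \frac{113}{71} = - \frac{1337}{1420} \approx -0.94155$)
$H{\left(V \right)} = -137 + V^{2} + 144 V$
$H{\left(y \right)} + R{\left(72 \right)} = \left(-137 + \left(- \frac{1337}{1420}\right)^{2} + 144 \left(- \frac{1337}{1420}\right)\right) + 4 \cdot 72 = \left(-137 + \frac{1787569}{2016400} - \frac{48132}{355}\right) + 288 = - \frac{547848991}{2016400} + 288 = \frac{32874209}{2016400}$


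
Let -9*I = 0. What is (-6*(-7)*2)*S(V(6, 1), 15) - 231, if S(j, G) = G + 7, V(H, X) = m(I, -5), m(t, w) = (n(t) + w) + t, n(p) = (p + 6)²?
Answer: 1617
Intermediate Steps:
n(p) = (6 + p)²
I = 0 (I = -⅑*0 = 0)
m(t, w) = t + w + (6 + t)² (m(t, w) = ((6 + t)² + w) + t = (w + (6 + t)²) + t = t + w + (6 + t)²)
V(H, X) = 31 (V(H, X) = 0 - 5 + (6 + 0)² = 0 - 5 + 6² = 0 - 5 + 36 = 31)
S(j, G) = 7 + G
(-6*(-7)*2)*S(V(6, 1), 15) - 231 = (-6*(-7)*2)*(7 + 15) - 231 = (42*2)*22 - 231 = 84*22 - 231 = 1848 - 231 = 1617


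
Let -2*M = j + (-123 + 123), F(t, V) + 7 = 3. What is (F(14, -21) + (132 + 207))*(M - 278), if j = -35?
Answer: -174535/2 ≈ -87268.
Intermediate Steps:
F(t, V) = -4 (F(t, V) = -7 + 3 = -4)
M = 35/2 (M = -(-35 + (-123 + 123))/2 = -(-35 + 0)/2 = -½*(-35) = 35/2 ≈ 17.500)
(F(14, -21) + (132 + 207))*(M - 278) = (-4 + (132 + 207))*(35/2 - 278) = (-4 + 339)*(-521/2) = 335*(-521/2) = -174535/2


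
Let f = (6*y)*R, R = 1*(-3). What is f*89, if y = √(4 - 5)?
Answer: -1602*I ≈ -1602.0*I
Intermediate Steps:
y = I (y = √(-1) = I ≈ 1.0*I)
R = -3
f = -18*I (f = (6*I)*(-3) = -18*I ≈ -18.0*I)
f*89 = -18*I*89 = -1602*I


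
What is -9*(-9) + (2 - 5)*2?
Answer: 75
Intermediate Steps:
-9*(-9) + (2 - 5)*2 = 81 - 3*2 = 81 - 6 = 75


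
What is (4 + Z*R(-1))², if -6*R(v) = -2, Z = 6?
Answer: 36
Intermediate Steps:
R(v) = ⅓ (R(v) = -⅙*(-2) = ⅓)
(4 + Z*R(-1))² = (4 + 6*(⅓))² = (4 + 2)² = 6² = 36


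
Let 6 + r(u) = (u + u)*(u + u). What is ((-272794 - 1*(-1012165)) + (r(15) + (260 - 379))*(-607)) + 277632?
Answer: 546578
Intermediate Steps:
r(u) = -6 + 4*u**2 (r(u) = -6 + (u + u)*(u + u) = -6 + (2*u)*(2*u) = -6 + 4*u**2)
((-272794 - 1*(-1012165)) + (r(15) + (260 - 379))*(-607)) + 277632 = ((-272794 - 1*(-1012165)) + ((-6 + 4*15**2) + (260 - 379))*(-607)) + 277632 = ((-272794 + 1012165) + ((-6 + 4*225) - 119)*(-607)) + 277632 = (739371 + ((-6 + 900) - 119)*(-607)) + 277632 = (739371 + (894 - 119)*(-607)) + 277632 = (739371 + 775*(-607)) + 277632 = (739371 - 470425) + 277632 = 268946 + 277632 = 546578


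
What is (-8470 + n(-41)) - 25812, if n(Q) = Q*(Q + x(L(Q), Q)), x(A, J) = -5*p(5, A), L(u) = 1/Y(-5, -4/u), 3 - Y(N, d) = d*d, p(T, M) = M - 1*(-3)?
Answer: -160449017/5027 ≈ -31917.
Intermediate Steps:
p(T, M) = 3 + M (p(T, M) = M + 3 = 3 + M)
Y(N, d) = 3 - d**2 (Y(N, d) = 3 - d*d = 3 - d**2)
L(u) = 1/(3 - 16/u**2) (L(u) = 1/(3 - (-4/u)**2) = 1/(3 - 16/u**2))
x(A, J) = -15 - 5*A (x(A, J) = -5*(3 + A) = -15 - 5*A)
n(Q) = Q*(-15 + Q - 5*Q**2/(-16 + 3*Q**2)) (n(Q) = Q*(Q + (-15 - 5*Q**2/(-16 + 3*Q**2))) = Q*(-15 + Q - 5*Q**2/(-16 + 3*Q**2)))
(-8470 + n(-41)) - 25812 = (-8470 - 41*(5*(-41)**2 + (-15 - 41)*(16 - 3*(-41)**2))/(16 - 3*(-41)**2)) - 25812 = (-8470 - 41*(5*1681 - 56*(16 - 3*1681))/(16 - 3*1681)) - 25812 = (-8470 - 41*(8405 - 56*(16 - 5043))/(16 - 5043)) - 25812 = (-8470 - 41*(8405 - 56*(-5027))/(-5027)) - 25812 = (-8470 - 41*(-1/5027)*(8405 + 281512)) - 25812 = (-8470 - 41*(-1/5027)*289917) - 25812 = (-8470 + 11886597/5027) - 25812 = -30692093/5027 - 25812 = -160449017/5027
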